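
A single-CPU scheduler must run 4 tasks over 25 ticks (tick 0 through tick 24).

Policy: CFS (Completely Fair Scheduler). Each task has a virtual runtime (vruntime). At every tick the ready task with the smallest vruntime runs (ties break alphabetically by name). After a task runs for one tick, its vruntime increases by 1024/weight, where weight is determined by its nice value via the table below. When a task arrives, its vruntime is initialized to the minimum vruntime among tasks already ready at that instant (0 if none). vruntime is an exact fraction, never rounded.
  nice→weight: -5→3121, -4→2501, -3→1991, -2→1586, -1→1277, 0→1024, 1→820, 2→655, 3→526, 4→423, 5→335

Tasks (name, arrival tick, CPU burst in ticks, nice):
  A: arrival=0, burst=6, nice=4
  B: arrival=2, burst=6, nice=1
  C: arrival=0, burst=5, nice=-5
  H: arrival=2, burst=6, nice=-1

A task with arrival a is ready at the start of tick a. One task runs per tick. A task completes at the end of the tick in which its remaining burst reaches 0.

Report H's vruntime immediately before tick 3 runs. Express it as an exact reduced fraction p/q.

t=0: vr[A=0 C=0] → run A
t=1: vr[A=1024/423 C=0] → run C
t=2: vr[A=1024/423 B=1024/3121 C=1024/3121 H=1024/3121] → run B
t=3: vr[A=1024/423 B=1008896/639805 C=1024/3121 H=1024/3121] → run C
t=4: vr[A=1024/423 B=1008896/639805 C=2048/3121 H=1024/3121] → run H
t=5: vr[A=1024/423 B=1008896/639805 C=2048/3121 H=4503552/3985517] → run C
t=6: vr[A=1024/423 B=1008896/639805 C=3072/3121 H=4503552/3985517] → run C
t=7: vr[A=1024/423 B=1008896/639805 C=4096/3121 H=4503552/3985517] → run H
t=8: vr[A=1024/423 B=1008896/639805 C=4096/3121 H=7699456/3985517] → run C
t=9: vr[A=1024/423 B=1008896/639805 H=7699456/3985517] → run B
t=10: vr[A=1024/423 B=1807872/639805 H=7699456/3985517] → run H
t=11: vr[A=1024/423 B=1807872/639805 H=10895360/3985517] → run A
t=12: vr[A=2048/423 B=1807872/639805 H=10895360/3985517] → run H
t=13: vr[A=2048/423 B=1807872/639805 H=14091264/3985517] → run B
t=14: vr[A=2048/423 B=2606848/639805 H=14091264/3985517] → run H
t=15: vr[A=2048/423 B=2606848/639805 H=17287168/3985517] → run B
t=16: vr[A=2048/423 B=3405824/639805 H=17287168/3985517] → run H
t=17: vr[A=2048/423 B=3405824/639805] → run A
t=18: vr[A=1024/141 B=3405824/639805] → run B
t=19: vr[A=1024/141 B=840960/127961] → run B
t=20: vr[A=1024/141] → run A
t=21: vr[A=4096/423] → run A
t=22: vr[A=5120/423] → run A
t=23: (idle)
t=24: (idle)

vruntime(H, start of tick 3) = 1024/3121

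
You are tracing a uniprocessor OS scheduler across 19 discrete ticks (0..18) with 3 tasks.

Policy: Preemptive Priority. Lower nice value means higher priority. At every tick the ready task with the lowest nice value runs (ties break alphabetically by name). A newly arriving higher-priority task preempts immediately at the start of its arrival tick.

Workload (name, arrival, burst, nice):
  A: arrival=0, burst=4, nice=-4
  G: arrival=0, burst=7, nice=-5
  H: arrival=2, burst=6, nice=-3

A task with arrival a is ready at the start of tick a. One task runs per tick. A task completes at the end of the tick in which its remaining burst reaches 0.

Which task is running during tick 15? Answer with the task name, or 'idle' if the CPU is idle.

t=0: ready={A,G} → run G
t=1: ready={A,G} → run G
t=2: ready={A,G,H} → run G
t=3: ready={A,G,H} → run G
t=4: ready={A,G,H} → run G
t=5: ready={A,G,H} → run G
t=6: ready={A,G,H} → run G
t=7: ready={A,H} → run A
t=8: ready={A,H} → run A
t=9: ready={A,H} → run A
t=10: ready={A,H} → run A
t=11: ready={H} → run H
t=12: ready={H} → run H
t=13: ready={H} → run H
t=14: ready={H} → run H
t=15: ready={H} → run H
t=16: ready={H} → run H
t=17: (idle)
t=18: (idle)

running at tick 15 = H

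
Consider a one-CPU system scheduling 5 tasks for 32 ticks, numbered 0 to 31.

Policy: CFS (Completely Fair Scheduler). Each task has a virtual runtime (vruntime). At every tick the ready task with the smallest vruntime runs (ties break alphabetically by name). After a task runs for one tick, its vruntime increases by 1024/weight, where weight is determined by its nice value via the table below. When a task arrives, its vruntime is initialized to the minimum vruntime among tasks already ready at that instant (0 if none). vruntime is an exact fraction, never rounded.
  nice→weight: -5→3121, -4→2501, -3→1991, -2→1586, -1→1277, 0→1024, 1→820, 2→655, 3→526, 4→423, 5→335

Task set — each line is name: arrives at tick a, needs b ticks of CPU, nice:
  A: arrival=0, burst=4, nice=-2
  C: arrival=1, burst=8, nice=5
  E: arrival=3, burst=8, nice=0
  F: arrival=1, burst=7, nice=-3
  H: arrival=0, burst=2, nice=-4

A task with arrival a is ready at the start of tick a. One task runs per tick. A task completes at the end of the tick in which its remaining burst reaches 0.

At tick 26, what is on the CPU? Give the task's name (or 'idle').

running at tick 26 = C

t=0: vr[A=0 H=0] → run A
t=1: vr[A=512/793 C=0 F=0 H=0] → run C
t=2: vr[A=512/793 C=1024/335 F=0 H=0] → run F
t=3: vr[A=512/793 C=1024/335 E=0 F=1024/1991 H=0] → run E
t=4: vr[A=512/793 C=1024/335 E=1 F=1024/1991 H=0] → run H
t=5: vr[A=512/793 C=1024/335 E=1 F=1024/1991 H=1024/2501] → run H
t=6: vr[A=512/793 C=1024/335 E=1 F=1024/1991] → run F
t=7: vr[A=512/793 C=1024/335 E=1 F=2048/1991] → run A
t=8: vr[A=1024/793 C=1024/335 E=1 F=2048/1991] → run E
t=9: vr[A=1024/793 C=1024/335 E=2 F=2048/1991] → run F
t=10: vr[A=1024/793 C=1024/335 E=2 F=3072/1991] → run A
t=11: vr[A=1536/793 C=1024/335 E=2 F=3072/1991] → run F
t=12: vr[A=1536/793 C=1024/335 E=2 F=4096/1991] → run A
t=13: vr[C=1024/335 E=2 F=4096/1991] → run E
t=14: vr[C=1024/335 E=3 F=4096/1991] → run F
t=15: vr[C=1024/335 E=3 F=5120/1991] → run F
t=16: vr[C=1024/335 E=3 F=6144/1991] → run E
t=17: vr[C=1024/335 E=4 F=6144/1991] → run C
t=18: vr[C=2048/335 E=4 F=6144/1991] → run F
t=19: vr[C=2048/335 E=4] → run E
t=20: vr[C=2048/335 E=5] → run E
t=21: vr[C=2048/335 E=6] → run E
t=22: vr[C=2048/335 E=7] → run C
t=23: vr[C=3072/335 E=7] → run E
t=24: vr[C=3072/335] → run C
t=25: vr[C=4096/335] → run C
t=26: vr[C=1024/67] → run C
t=27: vr[C=6144/335] → run C
t=28: vr[C=7168/335] → run C
t=29: (idle)
t=30: (idle)
t=31: (idle)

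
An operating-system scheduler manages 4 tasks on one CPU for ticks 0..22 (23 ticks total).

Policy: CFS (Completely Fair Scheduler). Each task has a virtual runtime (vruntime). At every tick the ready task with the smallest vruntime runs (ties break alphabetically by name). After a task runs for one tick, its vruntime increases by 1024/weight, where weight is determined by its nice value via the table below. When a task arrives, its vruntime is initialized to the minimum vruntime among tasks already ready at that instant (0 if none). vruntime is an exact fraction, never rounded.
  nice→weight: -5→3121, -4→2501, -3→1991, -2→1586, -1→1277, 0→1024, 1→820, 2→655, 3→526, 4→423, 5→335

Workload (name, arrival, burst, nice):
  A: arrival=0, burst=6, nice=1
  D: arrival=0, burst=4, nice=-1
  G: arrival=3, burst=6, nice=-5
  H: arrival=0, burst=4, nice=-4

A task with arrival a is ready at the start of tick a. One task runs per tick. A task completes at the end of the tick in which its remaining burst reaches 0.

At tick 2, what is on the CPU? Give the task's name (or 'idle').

running at tick 2 = H

t=0: vr[A=0 D=0 H=0] → run A
t=1: vr[A=256/205 D=0 H=0] → run D
t=2: vr[A=256/205 D=1024/1277 H=0] → run H
t=3: vr[A=256/205 D=1024/1277 G=1024/2501 H=1024/2501] → run G
t=4: vr[A=256/205 D=1024/1277 G=5756928/7805621 H=1024/2501] → run H
t=5: vr[A=256/205 D=1024/1277 G=5756928/7805621 H=2048/2501] → run G
t=6: vr[A=256/205 D=1024/1277 G=8317952/7805621 H=2048/2501] → run D
t=7: vr[A=256/205 D=2048/1277 G=8317952/7805621 H=2048/2501] → run H
t=8: vr[A=256/205 D=2048/1277 G=8317952/7805621 H=3072/2501] → run G
t=9: vr[A=256/205 D=2048/1277 G=10878976/7805621 H=3072/2501] → run H
t=10: vr[A=256/205 D=2048/1277 G=10878976/7805621] → run A
t=11: vr[A=512/205 D=2048/1277 G=10878976/7805621] → run G
t=12: vr[A=512/205 D=2048/1277 G=13440000/7805621] → run D
t=13: vr[A=512/205 D=3072/1277 G=13440000/7805621] → run G
t=14: vr[A=512/205 D=3072/1277 G=16001024/7805621] → run G
t=15: vr[A=512/205 D=3072/1277] → run D
t=16: vr[A=512/205] → run A
t=17: vr[A=768/205] → run A
t=18: vr[A=1024/205] → run A
t=19: vr[A=256/41] → run A
t=20: (idle)
t=21: (idle)
t=22: (idle)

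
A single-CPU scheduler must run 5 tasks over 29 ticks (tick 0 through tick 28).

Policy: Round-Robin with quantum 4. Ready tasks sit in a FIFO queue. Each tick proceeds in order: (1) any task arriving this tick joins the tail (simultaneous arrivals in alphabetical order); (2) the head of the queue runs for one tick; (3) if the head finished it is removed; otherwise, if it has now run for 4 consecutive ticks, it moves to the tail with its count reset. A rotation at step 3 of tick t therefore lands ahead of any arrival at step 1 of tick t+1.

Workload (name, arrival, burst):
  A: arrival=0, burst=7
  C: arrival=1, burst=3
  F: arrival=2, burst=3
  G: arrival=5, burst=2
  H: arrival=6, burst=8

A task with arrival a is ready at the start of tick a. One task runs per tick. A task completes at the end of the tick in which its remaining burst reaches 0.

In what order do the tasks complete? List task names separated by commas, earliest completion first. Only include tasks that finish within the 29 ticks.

t=0: queue=[A] q_used=0 → run A
t=1: queue=[A,C] q_used=1 → run A
t=2: queue=[A,C,F] q_used=2 → run A
t=3: queue=[A,C,F] q_used=3 → run A
t=4: queue=[C,F,A] q_used=0 → run C
t=5: queue=[C,F,A,G] q_used=1 → run C
t=6: queue=[C,F,A,G,H] q_used=2 → run C
t=7: queue=[F,A,G,H] q_used=0 → run F
t=8: queue=[F,A,G,H] q_used=1 → run F
t=9: queue=[F,A,G,H] q_used=2 → run F
t=10: queue=[A,G,H] q_used=0 → run A
t=11: queue=[A,G,H] q_used=1 → run A
t=12: queue=[A,G,H] q_used=2 → run A
t=13: queue=[G,H] q_used=0 → run G
t=14: queue=[G,H] q_used=1 → run G
t=15: queue=[H] q_used=0 → run H
t=16: queue=[H] q_used=1 → run H
t=17: queue=[H] q_used=2 → run H
t=18: queue=[H] q_used=3 → run H
t=19: queue=[H] q_used=0 → run H
t=20: queue=[H] q_used=1 → run H
t=21: queue=[H] q_used=2 → run H
t=22: queue=[H] q_used=3 → run H
t=23: (idle)
t=24: (idle)
t=25: (idle)
t=26: (idle)
t=27: (idle)
t=28: (idle)

completion order = C, F, A, G, H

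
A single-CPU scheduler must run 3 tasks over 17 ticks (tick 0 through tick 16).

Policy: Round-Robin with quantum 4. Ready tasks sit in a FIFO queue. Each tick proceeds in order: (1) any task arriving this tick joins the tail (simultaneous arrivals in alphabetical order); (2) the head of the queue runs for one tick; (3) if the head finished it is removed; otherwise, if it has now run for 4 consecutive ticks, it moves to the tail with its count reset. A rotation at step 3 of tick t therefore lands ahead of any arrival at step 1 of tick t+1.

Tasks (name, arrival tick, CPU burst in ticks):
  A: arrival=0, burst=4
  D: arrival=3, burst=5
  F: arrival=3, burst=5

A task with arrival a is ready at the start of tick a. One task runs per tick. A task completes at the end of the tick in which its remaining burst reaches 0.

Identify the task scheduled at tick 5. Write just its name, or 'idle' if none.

running at tick 5 = D

t=0: queue=[A] q_used=0 → run A
t=1: queue=[A] q_used=1 → run A
t=2: queue=[A] q_used=2 → run A
t=3: queue=[A,D,F] q_used=3 → run A
t=4: queue=[D,F] q_used=0 → run D
t=5: queue=[D,F] q_used=1 → run D
t=6: queue=[D,F] q_used=2 → run D
t=7: queue=[D,F] q_used=3 → run D
t=8: queue=[F,D] q_used=0 → run F
t=9: queue=[F,D] q_used=1 → run F
t=10: queue=[F,D] q_used=2 → run F
t=11: queue=[F,D] q_used=3 → run F
t=12: queue=[D,F] q_used=0 → run D
t=13: queue=[F] q_used=0 → run F
t=14: (idle)
t=15: (idle)
t=16: (idle)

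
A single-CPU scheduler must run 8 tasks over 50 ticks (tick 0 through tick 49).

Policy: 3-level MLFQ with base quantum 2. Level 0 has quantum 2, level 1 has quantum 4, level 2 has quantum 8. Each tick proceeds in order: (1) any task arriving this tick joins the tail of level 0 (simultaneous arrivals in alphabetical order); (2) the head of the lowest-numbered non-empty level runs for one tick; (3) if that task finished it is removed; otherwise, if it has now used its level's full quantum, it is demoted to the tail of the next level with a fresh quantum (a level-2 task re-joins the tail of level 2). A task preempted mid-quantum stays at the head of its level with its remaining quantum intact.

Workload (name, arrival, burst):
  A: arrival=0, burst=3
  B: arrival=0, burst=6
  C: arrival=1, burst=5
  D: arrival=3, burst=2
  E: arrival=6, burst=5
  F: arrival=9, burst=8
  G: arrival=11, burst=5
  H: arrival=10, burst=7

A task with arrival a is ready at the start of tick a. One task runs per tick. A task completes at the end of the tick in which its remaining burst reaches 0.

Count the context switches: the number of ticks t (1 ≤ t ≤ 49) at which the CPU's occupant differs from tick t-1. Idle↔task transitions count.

context switches = 17

t=0: L0/L1/L2 = AB/-/- → run A
t=1: L0/L1/L2 = ABC/-/- → run A
t=2: L0/L1/L2 = BC/A/- → run B
t=3: L0/L1/L2 = BCD/A/- → run B
t=4: L0/L1/L2 = CD/AB/- → run C
t=5: L0/L1/L2 = CD/AB/- → run C
t=6: L0/L1/L2 = DE/ABC/- → run D
t=7: L0/L1/L2 = DE/ABC/- → run D
t=8: L0/L1/L2 = E/ABC/- → run E
t=9: L0/L1/L2 = EF/ABC/- → run E
t=10: L0/L1/L2 = FH/ABCE/- → run F
t=11: L0/L1/L2 = FHG/ABCE/- → run F
t=12: L0/L1/L2 = HG/ABCEF/- → run H
t=13: L0/L1/L2 = HG/ABCEF/- → run H
t=14: L0/L1/L2 = G/ABCEFH/- → run G
t=15: L0/L1/L2 = G/ABCEFH/- → run G
t=16: L0/L1/L2 = -/ABCEFHG/- → run A
t=17: L0/L1/L2 = -/BCEFHG/- → run B
t=18: L0/L1/L2 = -/BCEFHG/- → run B
t=19: L0/L1/L2 = -/BCEFHG/- → run B
t=20: L0/L1/L2 = -/BCEFHG/- → run B
t=21: L0/L1/L2 = -/CEFHG/- → run C
t=22: L0/L1/L2 = -/CEFHG/- → run C
t=23: L0/L1/L2 = -/CEFHG/- → run C
t=24: L0/L1/L2 = -/EFHG/- → run E
t=25: L0/L1/L2 = -/EFHG/- → run E
t=26: L0/L1/L2 = -/EFHG/- → run E
t=27: L0/L1/L2 = -/FHG/- → run F
t=28: L0/L1/L2 = -/FHG/- → run F
t=29: L0/L1/L2 = -/FHG/- → run F
t=30: L0/L1/L2 = -/FHG/- → run F
t=31: L0/L1/L2 = -/HG/F → run H
t=32: L0/L1/L2 = -/HG/F → run H
t=33: L0/L1/L2 = -/HG/F → run H
t=34: L0/L1/L2 = -/HG/F → run H
t=35: L0/L1/L2 = -/G/FH → run G
t=36: L0/L1/L2 = -/G/FH → run G
t=37: L0/L1/L2 = -/G/FH → run G
t=38: L0/L1/L2 = -/-/FH → run F
t=39: L0/L1/L2 = -/-/FH → run F
t=40: L0/L1/L2 = -/-/H → run H
t=41: (idle)
t=42: (idle)
t=43: (idle)
t=44: (idle)
t=45: (idle)
t=46: (idle)
t=47: (idle)
t=48: (idle)
t=49: (idle)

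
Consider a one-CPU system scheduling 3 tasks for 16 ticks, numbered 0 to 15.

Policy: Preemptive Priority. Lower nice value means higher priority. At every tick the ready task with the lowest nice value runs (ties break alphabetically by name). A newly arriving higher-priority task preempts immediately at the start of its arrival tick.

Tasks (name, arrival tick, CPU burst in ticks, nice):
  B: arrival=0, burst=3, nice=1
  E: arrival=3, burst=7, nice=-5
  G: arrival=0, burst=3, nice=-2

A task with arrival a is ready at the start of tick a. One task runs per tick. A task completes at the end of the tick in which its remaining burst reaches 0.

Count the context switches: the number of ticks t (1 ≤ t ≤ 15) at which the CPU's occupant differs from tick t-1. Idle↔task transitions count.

context switches = 3

t=0: ready={B,G} → run G
t=1: ready={B,G} → run G
t=2: ready={B,G} → run G
t=3: ready={B,E} → run E
t=4: ready={B,E} → run E
t=5: ready={B,E} → run E
t=6: ready={B,E} → run E
t=7: ready={B,E} → run E
t=8: ready={B,E} → run E
t=9: ready={B,E} → run E
t=10: ready={B} → run B
t=11: ready={B} → run B
t=12: ready={B} → run B
t=13: (idle)
t=14: (idle)
t=15: (idle)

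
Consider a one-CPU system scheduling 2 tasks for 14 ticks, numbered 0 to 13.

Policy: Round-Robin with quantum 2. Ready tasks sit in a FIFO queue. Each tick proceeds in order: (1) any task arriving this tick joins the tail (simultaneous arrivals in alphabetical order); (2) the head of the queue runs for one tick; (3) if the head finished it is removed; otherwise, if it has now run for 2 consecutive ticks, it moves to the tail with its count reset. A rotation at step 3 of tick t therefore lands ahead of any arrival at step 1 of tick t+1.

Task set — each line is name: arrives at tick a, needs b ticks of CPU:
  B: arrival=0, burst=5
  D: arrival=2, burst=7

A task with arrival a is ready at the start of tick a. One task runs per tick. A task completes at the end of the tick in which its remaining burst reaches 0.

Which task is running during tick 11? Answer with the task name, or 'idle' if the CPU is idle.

running at tick 11 = D

t=0: queue=[B] q_used=0 → run B
t=1: queue=[B] q_used=1 → run B
t=2: queue=[B,D] q_used=0 → run B
t=3: queue=[B,D] q_used=1 → run B
t=4: queue=[D,B] q_used=0 → run D
t=5: queue=[D,B] q_used=1 → run D
t=6: queue=[B,D] q_used=0 → run B
t=7: queue=[D] q_used=0 → run D
t=8: queue=[D] q_used=1 → run D
t=9: queue=[D] q_used=0 → run D
t=10: queue=[D] q_used=1 → run D
t=11: queue=[D] q_used=0 → run D
t=12: (idle)
t=13: (idle)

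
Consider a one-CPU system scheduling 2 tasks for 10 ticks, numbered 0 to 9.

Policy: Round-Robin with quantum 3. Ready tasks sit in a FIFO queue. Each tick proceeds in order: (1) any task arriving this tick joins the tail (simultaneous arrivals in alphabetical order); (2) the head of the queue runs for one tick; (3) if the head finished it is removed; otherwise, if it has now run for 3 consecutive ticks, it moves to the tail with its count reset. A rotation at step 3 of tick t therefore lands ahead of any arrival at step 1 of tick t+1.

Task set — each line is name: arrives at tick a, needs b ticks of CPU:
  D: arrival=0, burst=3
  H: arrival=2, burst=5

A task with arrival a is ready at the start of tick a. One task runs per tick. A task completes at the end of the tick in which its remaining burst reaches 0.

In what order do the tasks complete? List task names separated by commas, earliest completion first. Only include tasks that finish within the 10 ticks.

completion order = D, H

t=0: queue=[D] q_used=0 → run D
t=1: queue=[D] q_used=1 → run D
t=2: queue=[D,H] q_used=2 → run D
t=3: queue=[H] q_used=0 → run H
t=4: queue=[H] q_used=1 → run H
t=5: queue=[H] q_used=2 → run H
t=6: queue=[H] q_used=0 → run H
t=7: queue=[H] q_used=1 → run H
t=8: (idle)
t=9: (idle)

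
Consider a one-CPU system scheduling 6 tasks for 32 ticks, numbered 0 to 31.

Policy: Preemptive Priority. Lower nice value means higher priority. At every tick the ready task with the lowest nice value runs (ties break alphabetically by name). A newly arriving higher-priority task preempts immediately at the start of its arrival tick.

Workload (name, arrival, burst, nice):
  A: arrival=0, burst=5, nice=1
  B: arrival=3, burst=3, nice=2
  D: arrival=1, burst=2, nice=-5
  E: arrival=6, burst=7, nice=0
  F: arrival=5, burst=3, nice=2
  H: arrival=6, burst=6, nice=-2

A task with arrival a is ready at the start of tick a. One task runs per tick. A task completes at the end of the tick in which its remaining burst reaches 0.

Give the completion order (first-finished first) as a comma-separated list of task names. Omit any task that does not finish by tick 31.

completion order = D, H, E, A, B, F

t=0: ready={A} → run A
t=1: ready={A,D} → run D
t=2: ready={A,D} → run D
t=3: ready={A,B} → run A
t=4: ready={A,B} → run A
t=5: ready={A,B,F} → run A
t=6: ready={A,B,E,F,H} → run H
t=7: ready={A,B,E,F,H} → run H
t=8: ready={A,B,E,F,H} → run H
t=9: ready={A,B,E,F,H} → run H
t=10: ready={A,B,E,F,H} → run H
t=11: ready={A,B,E,F,H} → run H
t=12: ready={A,B,E,F} → run E
t=13: ready={A,B,E,F} → run E
t=14: ready={A,B,E,F} → run E
t=15: ready={A,B,E,F} → run E
t=16: ready={A,B,E,F} → run E
t=17: ready={A,B,E,F} → run E
t=18: ready={A,B,E,F} → run E
t=19: ready={A,B,F} → run A
t=20: ready={B,F} → run B
t=21: ready={B,F} → run B
t=22: ready={B,F} → run B
t=23: ready={F} → run F
t=24: ready={F} → run F
t=25: ready={F} → run F
t=26: (idle)
t=27: (idle)
t=28: (idle)
t=29: (idle)
t=30: (idle)
t=31: (idle)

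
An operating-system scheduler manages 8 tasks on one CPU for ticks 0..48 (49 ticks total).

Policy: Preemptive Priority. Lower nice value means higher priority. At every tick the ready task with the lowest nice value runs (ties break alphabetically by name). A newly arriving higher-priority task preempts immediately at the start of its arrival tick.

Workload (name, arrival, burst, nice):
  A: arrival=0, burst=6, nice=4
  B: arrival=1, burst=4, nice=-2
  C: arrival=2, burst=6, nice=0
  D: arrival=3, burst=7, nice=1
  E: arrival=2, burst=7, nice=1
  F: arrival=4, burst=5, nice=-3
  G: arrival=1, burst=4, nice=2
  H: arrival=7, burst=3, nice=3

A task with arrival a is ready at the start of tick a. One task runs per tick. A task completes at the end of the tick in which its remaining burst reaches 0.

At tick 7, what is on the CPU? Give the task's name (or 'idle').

running at tick 7 = F

t=0: ready={A} → run A
t=1: ready={A,B,G} → run B
t=2: ready={A,B,C,E,G} → run B
t=3: ready={A,B,C,D,E,G} → run B
t=4: ready={A,B,C,D,E,F,G} → run F
t=5: ready={A,B,C,D,E,F,G} → run F
t=6: ready={A,B,C,D,E,F,G} → run F
t=7: ready={A,B,C,D,E,F,G,H} → run F
t=8: ready={A,B,C,D,E,F,G,H} → run F
t=9: ready={A,B,C,D,E,G,H} → run B
t=10: ready={A,C,D,E,G,H} → run C
t=11: ready={A,C,D,E,G,H} → run C
t=12: ready={A,C,D,E,G,H} → run C
t=13: ready={A,C,D,E,G,H} → run C
t=14: ready={A,C,D,E,G,H} → run C
t=15: ready={A,C,D,E,G,H} → run C
t=16: ready={A,D,E,G,H} → run D
t=17: ready={A,D,E,G,H} → run D
t=18: ready={A,D,E,G,H} → run D
t=19: ready={A,D,E,G,H} → run D
t=20: ready={A,D,E,G,H} → run D
t=21: ready={A,D,E,G,H} → run D
t=22: ready={A,D,E,G,H} → run D
t=23: ready={A,E,G,H} → run E
t=24: ready={A,E,G,H} → run E
t=25: ready={A,E,G,H} → run E
t=26: ready={A,E,G,H} → run E
t=27: ready={A,E,G,H} → run E
t=28: ready={A,E,G,H} → run E
t=29: ready={A,E,G,H} → run E
t=30: ready={A,G,H} → run G
t=31: ready={A,G,H} → run G
t=32: ready={A,G,H} → run G
t=33: ready={A,G,H} → run G
t=34: ready={A,H} → run H
t=35: ready={A,H} → run H
t=36: ready={A,H} → run H
t=37: ready={A} → run A
t=38: ready={A} → run A
t=39: ready={A} → run A
t=40: ready={A} → run A
t=41: ready={A} → run A
t=42: (idle)
t=43: (idle)
t=44: (idle)
t=45: (idle)
t=46: (idle)
t=47: (idle)
t=48: (idle)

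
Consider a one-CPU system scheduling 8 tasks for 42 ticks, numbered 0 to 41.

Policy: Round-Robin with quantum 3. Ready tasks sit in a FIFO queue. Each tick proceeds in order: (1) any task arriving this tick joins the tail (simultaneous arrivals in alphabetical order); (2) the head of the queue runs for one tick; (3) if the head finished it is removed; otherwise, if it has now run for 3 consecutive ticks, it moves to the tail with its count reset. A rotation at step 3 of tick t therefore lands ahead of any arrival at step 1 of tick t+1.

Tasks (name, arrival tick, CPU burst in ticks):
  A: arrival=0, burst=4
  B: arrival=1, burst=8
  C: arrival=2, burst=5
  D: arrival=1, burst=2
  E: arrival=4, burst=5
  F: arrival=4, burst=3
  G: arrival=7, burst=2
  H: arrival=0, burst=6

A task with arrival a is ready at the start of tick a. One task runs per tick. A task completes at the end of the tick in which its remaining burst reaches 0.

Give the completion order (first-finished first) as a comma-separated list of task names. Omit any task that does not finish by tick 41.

t=0: queue=[A,H] q_used=0 → run A
t=1: queue=[A,H,B,D] q_used=1 → run A
t=2: queue=[A,H,B,D,C] q_used=2 → run A
t=3: queue=[H,B,D,C,A] q_used=0 → run H
t=4: queue=[H,B,D,C,A,E,F] q_used=1 → run H
t=5: queue=[H,B,D,C,A,E,F] q_used=2 → run H
t=6: queue=[B,D,C,A,E,F,H] q_used=0 → run B
t=7: queue=[B,D,C,A,E,F,H,G] q_used=1 → run B
t=8: queue=[B,D,C,A,E,F,H,G] q_used=2 → run B
t=9: queue=[D,C,A,E,F,H,G,B] q_used=0 → run D
t=10: queue=[D,C,A,E,F,H,G,B] q_used=1 → run D
t=11: queue=[C,A,E,F,H,G,B] q_used=0 → run C
t=12: queue=[C,A,E,F,H,G,B] q_used=1 → run C
t=13: queue=[C,A,E,F,H,G,B] q_used=2 → run C
t=14: queue=[A,E,F,H,G,B,C] q_used=0 → run A
t=15: queue=[E,F,H,G,B,C] q_used=0 → run E
t=16: queue=[E,F,H,G,B,C] q_used=1 → run E
t=17: queue=[E,F,H,G,B,C] q_used=2 → run E
t=18: queue=[F,H,G,B,C,E] q_used=0 → run F
t=19: queue=[F,H,G,B,C,E] q_used=1 → run F
t=20: queue=[F,H,G,B,C,E] q_used=2 → run F
t=21: queue=[H,G,B,C,E] q_used=0 → run H
t=22: queue=[H,G,B,C,E] q_used=1 → run H
t=23: queue=[H,G,B,C,E] q_used=2 → run H
t=24: queue=[G,B,C,E] q_used=0 → run G
t=25: queue=[G,B,C,E] q_used=1 → run G
t=26: queue=[B,C,E] q_used=0 → run B
t=27: queue=[B,C,E] q_used=1 → run B
t=28: queue=[B,C,E] q_used=2 → run B
t=29: queue=[C,E,B] q_used=0 → run C
t=30: queue=[C,E,B] q_used=1 → run C
t=31: queue=[E,B] q_used=0 → run E
t=32: queue=[E,B] q_used=1 → run E
t=33: queue=[B] q_used=0 → run B
t=34: queue=[B] q_used=1 → run B
t=35: (idle)
t=36: (idle)
t=37: (idle)
t=38: (idle)
t=39: (idle)
t=40: (idle)
t=41: (idle)

completion order = D, A, F, H, G, C, E, B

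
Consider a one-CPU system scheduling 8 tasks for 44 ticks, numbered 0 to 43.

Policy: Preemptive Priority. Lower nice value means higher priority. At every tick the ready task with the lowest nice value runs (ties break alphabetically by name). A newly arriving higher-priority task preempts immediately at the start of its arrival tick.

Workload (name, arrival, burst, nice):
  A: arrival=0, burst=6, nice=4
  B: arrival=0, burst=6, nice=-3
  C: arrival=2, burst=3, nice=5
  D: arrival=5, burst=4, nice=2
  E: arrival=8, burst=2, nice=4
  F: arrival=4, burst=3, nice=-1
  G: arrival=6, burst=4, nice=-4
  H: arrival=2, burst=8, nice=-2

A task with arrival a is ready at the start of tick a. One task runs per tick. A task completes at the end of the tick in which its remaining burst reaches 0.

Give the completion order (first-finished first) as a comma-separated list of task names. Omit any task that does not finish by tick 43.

t=0: ready={A,B} → run B
t=1: ready={A,B} → run B
t=2: ready={A,B,C,H} → run B
t=3: ready={A,B,C,H} → run B
t=4: ready={A,B,C,F,H} → run B
t=5: ready={A,B,C,D,F,H} → run B
t=6: ready={A,C,D,F,G,H} → run G
t=7: ready={A,C,D,F,G,H} → run G
t=8: ready={A,C,D,E,F,G,H} → run G
t=9: ready={A,C,D,E,F,G,H} → run G
t=10: ready={A,C,D,E,F,H} → run H
t=11: ready={A,C,D,E,F,H} → run H
t=12: ready={A,C,D,E,F,H} → run H
t=13: ready={A,C,D,E,F,H} → run H
t=14: ready={A,C,D,E,F,H} → run H
t=15: ready={A,C,D,E,F,H} → run H
t=16: ready={A,C,D,E,F,H} → run H
t=17: ready={A,C,D,E,F,H} → run H
t=18: ready={A,C,D,E,F} → run F
t=19: ready={A,C,D,E,F} → run F
t=20: ready={A,C,D,E,F} → run F
t=21: ready={A,C,D,E} → run D
t=22: ready={A,C,D,E} → run D
t=23: ready={A,C,D,E} → run D
t=24: ready={A,C,D,E} → run D
t=25: ready={A,C,E} → run A
t=26: ready={A,C,E} → run A
t=27: ready={A,C,E} → run A
t=28: ready={A,C,E} → run A
t=29: ready={A,C,E} → run A
t=30: ready={A,C,E} → run A
t=31: ready={C,E} → run E
t=32: ready={C,E} → run E
t=33: ready={C} → run C
t=34: ready={C} → run C
t=35: ready={C} → run C
t=36: (idle)
t=37: (idle)
t=38: (idle)
t=39: (idle)
t=40: (idle)
t=41: (idle)
t=42: (idle)
t=43: (idle)

completion order = B, G, H, F, D, A, E, C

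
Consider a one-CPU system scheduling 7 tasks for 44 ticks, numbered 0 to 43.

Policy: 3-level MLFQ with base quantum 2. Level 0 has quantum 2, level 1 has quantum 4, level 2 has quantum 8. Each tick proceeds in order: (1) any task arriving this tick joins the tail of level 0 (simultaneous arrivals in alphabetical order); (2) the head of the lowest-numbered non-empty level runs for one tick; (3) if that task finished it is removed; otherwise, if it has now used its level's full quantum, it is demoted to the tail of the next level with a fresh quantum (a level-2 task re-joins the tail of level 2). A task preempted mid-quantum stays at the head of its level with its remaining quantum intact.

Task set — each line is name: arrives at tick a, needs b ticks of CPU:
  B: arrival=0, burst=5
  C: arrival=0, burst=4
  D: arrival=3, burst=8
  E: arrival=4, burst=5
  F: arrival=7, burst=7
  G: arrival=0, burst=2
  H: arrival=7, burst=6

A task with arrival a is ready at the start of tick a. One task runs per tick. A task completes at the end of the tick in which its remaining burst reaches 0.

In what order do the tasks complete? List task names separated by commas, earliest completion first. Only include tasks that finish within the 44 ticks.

t=0: L0/L1/L2 = BCG/-/- → run B
t=1: L0/L1/L2 = BCG/-/- → run B
t=2: L0/L1/L2 = CG/B/- → run C
t=3: L0/L1/L2 = CGD/B/- → run C
t=4: L0/L1/L2 = GDE/BC/- → run G
t=5: L0/L1/L2 = GDE/BC/- → run G
t=6: L0/L1/L2 = DE/BC/- → run D
t=7: L0/L1/L2 = DEFH/BC/- → run D
t=8: L0/L1/L2 = EFH/BCD/- → run E
t=9: L0/L1/L2 = EFH/BCD/- → run E
t=10: L0/L1/L2 = FH/BCDE/- → run F
t=11: L0/L1/L2 = FH/BCDE/- → run F
t=12: L0/L1/L2 = H/BCDEF/- → run H
t=13: L0/L1/L2 = H/BCDEF/- → run H
t=14: L0/L1/L2 = -/BCDEFH/- → run B
t=15: L0/L1/L2 = -/BCDEFH/- → run B
t=16: L0/L1/L2 = -/BCDEFH/- → run B
t=17: L0/L1/L2 = -/CDEFH/- → run C
t=18: L0/L1/L2 = -/CDEFH/- → run C
t=19: L0/L1/L2 = -/DEFH/- → run D
t=20: L0/L1/L2 = -/DEFH/- → run D
t=21: L0/L1/L2 = -/DEFH/- → run D
t=22: L0/L1/L2 = -/DEFH/- → run D
t=23: L0/L1/L2 = -/EFH/D → run E
t=24: L0/L1/L2 = -/EFH/D → run E
t=25: L0/L1/L2 = -/EFH/D → run E
t=26: L0/L1/L2 = -/FH/D → run F
t=27: L0/L1/L2 = -/FH/D → run F
t=28: L0/L1/L2 = -/FH/D → run F
t=29: L0/L1/L2 = -/FH/D → run F
t=30: L0/L1/L2 = -/H/DF → run H
t=31: L0/L1/L2 = -/H/DF → run H
t=32: L0/L1/L2 = -/H/DF → run H
t=33: L0/L1/L2 = -/H/DF → run H
t=34: L0/L1/L2 = -/-/DF → run D
t=35: L0/L1/L2 = -/-/DF → run D
t=36: L0/L1/L2 = -/-/F → run F
t=37: (idle)
t=38: (idle)
t=39: (idle)
t=40: (idle)
t=41: (idle)
t=42: (idle)
t=43: (idle)

completion order = G, B, C, E, H, D, F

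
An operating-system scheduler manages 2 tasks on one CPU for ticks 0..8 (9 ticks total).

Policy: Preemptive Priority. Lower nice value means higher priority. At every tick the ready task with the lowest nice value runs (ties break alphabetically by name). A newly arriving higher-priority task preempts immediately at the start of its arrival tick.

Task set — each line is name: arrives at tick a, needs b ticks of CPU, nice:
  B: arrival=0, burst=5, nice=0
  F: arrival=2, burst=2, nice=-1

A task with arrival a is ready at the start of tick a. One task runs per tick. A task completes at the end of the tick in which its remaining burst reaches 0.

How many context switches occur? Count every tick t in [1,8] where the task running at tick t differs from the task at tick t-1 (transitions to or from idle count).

t=0: ready={B} → run B
t=1: ready={B} → run B
t=2: ready={B,F} → run F
t=3: ready={B,F} → run F
t=4: ready={B} → run B
t=5: ready={B} → run B
t=6: ready={B} → run B
t=7: (idle)
t=8: (idle)

context switches = 3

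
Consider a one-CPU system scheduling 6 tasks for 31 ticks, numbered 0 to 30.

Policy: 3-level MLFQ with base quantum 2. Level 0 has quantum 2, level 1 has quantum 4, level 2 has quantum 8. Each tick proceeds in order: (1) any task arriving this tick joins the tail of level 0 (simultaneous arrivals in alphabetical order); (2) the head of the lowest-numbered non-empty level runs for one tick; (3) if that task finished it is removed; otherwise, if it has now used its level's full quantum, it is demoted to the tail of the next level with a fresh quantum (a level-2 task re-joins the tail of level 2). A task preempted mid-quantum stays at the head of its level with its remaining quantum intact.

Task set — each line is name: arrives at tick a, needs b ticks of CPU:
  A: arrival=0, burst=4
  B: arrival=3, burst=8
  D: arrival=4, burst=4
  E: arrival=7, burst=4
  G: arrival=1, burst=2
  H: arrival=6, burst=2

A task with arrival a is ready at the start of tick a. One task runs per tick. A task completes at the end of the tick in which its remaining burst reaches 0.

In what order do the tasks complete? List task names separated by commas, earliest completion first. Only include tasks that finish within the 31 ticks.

completion order = G, H, A, D, E, B

t=0: L0/L1/L2 = A/-/- → run A
t=1: L0/L1/L2 = AG/-/- → run A
t=2: L0/L1/L2 = G/A/- → run G
t=3: L0/L1/L2 = GB/A/- → run G
t=4: L0/L1/L2 = BD/A/- → run B
t=5: L0/L1/L2 = BD/A/- → run B
t=6: L0/L1/L2 = DH/AB/- → run D
t=7: L0/L1/L2 = DHE/AB/- → run D
t=8: L0/L1/L2 = HE/ABD/- → run H
t=9: L0/L1/L2 = HE/ABD/- → run H
t=10: L0/L1/L2 = E/ABD/- → run E
t=11: L0/L1/L2 = E/ABD/- → run E
t=12: L0/L1/L2 = -/ABDE/- → run A
t=13: L0/L1/L2 = -/ABDE/- → run A
t=14: L0/L1/L2 = -/BDE/- → run B
t=15: L0/L1/L2 = -/BDE/- → run B
t=16: L0/L1/L2 = -/BDE/- → run B
t=17: L0/L1/L2 = -/BDE/- → run B
t=18: L0/L1/L2 = -/DE/B → run D
t=19: L0/L1/L2 = -/DE/B → run D
t=20: L0/L1/L2 = -/E/B → run E
t=21: L0/L1/L2 = -/E/B → run E
t=22: L0/L1/L2 = -/-/B → run B
t=23: L0/L1/L2 = -/-/B → run B
t=24: (idle)
t=25: (idle)
t=26: (idle)
t=27: (idle)
t=28: (idle)
t=29: (idle)
t=30: (idle)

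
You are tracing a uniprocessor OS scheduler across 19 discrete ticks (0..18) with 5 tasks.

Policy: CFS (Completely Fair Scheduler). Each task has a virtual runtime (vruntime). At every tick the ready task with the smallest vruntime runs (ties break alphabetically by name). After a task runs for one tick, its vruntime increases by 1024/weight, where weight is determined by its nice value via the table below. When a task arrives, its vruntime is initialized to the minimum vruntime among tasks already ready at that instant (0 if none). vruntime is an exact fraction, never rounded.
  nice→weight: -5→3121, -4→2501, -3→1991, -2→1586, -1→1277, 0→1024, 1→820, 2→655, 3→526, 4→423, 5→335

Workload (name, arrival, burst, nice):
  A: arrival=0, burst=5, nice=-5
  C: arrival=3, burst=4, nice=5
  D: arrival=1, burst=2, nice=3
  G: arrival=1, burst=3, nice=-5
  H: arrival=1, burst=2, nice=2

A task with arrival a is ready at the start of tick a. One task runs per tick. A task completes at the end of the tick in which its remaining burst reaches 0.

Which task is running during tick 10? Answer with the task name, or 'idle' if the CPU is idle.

running at tick 10 = A

t=0: vr[A=0] → run A
t=1: vr[A=1024/3121 D=1024/3121 G=1024/3121 H=1024/3121] → run A
t=2: vr[A=2048/3121 D=1024/3121 G=1024/3121 H=1024/3121] → run D
t=3: vr[A=2048/3121 C=1024/3121 D=1867264/820823 G=1024/3121 H=1024/3121] → run C
t=4: vr[A=2048/3121 C=3538944/1045535 D=1867264/820823 G=1024/3121 H=1024/3121] → run G
t=5: vr[A=2048/3121 C=3538944/1045535 D=1867264/820823 G=2048/3121 H=1024/3121] → run H
t=6: vr[A=2048/3121 C=3538944/1045535 D=1867264/820823 G=2048/3121 H=3866624/2044255] → run A
t=7: vr[A=3072/3121 C=3538944/1045535 D=1867264/820823 G=2048/3121 H=3866624/2044255] → run G
t=8: vr[A=3072/3121 C=3538944/1045535 D=1867264/820823 G=3072/3121 H=3866624/2044255] → run A
t=9: vr[A=4096/3121 C=3538944/1045535 D=1867264/820823 G=3072/3121 H=3866624/2044255] → run G
t=10: vr[A=4096/3121 C=3538944/1045535 D=1867264/820823 H=3866624/2044255] → run A
t=11: vr[C=3538944/1045535 D=1867264/820823 H=3866624/2044255] → run H
t=12: vr[C=3538944/1045535 D=1867264/820823] → run D
t=13: vr[C=3538944/1045535] → run C
t=14: vr[C=6734848/1045535] → run C
t=15: vr[C=9930752/1045535] → run C
t=16: (idle)
t=17: (idle)
t=18: (idle)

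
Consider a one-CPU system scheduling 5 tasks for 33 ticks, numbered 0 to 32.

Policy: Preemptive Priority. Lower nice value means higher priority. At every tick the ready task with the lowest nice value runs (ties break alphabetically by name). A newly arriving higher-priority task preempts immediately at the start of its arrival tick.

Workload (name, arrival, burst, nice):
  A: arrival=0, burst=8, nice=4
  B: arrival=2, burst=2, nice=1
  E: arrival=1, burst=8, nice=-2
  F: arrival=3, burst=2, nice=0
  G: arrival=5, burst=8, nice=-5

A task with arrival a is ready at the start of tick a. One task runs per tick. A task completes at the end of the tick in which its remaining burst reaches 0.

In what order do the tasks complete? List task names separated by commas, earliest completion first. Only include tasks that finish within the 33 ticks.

t=0: ready={A} → run A
t=1: ready={A,E} → run E
t=2: ready={A,B,E} → run E
t=3: ready={A,B,E,F} → run E
t=4: ready={A,B,E,F} → run E
t=5: ready={A,B,E,F,G} → run G
t=6: ready={A,B,E,F,G} → run G
t=7: ready={A,B,E,F,G} → run G
t=8: ready={A,B,E,F,G} → run G
t=9: ready={A,B,E,F,G} → run G
t=10: ready={A,B,E,F,G} → run G
t=11: ready={A,B,E,F,G} → run G
t=12: ready={A,B,E,F,G} → run G
t=13: ready={A,B,E,F} → run E
t=14: ready={A,B,E,F} → run E
t=15: ready={A,B,E,F} → run E
t=16: ready={A,B,E,F} → run E
t=17: ready={A,B,F} → run F
t=18: ready={A,B,F} → run F
t=19: ready={A,B} → run B
t=20: ready={A,B} → run B
t=21: ready={A} → run A
t=22: ready={A} → run A
t=23: ready={A} → run A
t=24: ready={A} → run A
t=25: ready={A} → run A
t=26: ready={A} → run A
t=27: ready={A} → run A
t=28: (idle)
t=29: (idle)
t=30: (idle)
t=31: (idle)
t=32: (idle)

completion order = G, E, F, B, A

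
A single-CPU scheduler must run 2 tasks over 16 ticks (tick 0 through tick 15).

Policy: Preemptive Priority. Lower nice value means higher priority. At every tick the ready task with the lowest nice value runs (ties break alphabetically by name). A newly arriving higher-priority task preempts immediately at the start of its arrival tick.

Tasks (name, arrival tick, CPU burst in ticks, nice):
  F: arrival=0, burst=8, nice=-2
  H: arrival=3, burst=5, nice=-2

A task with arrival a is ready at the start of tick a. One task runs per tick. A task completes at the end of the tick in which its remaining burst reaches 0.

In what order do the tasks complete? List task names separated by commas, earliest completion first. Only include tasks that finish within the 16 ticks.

t=0: ready={F} → run F
t=1: ready={F} → run F
t=2: ready={F} → run F
t=3: ready={F,H} → run F
t=4: ready={F,H} → run F
t=5: ready={F,H} → run F
t=6: ready={F,H} → run F
t=7: ready={F,H} → run F
t=8: ready={H} → run H
t=9: ready={H} → run H
t=10: ready={H} → run H
t=11: ready={H} → run H
t=12: ready={H} → run H
t=13: (idle)
t=14: (idle)
t=15: (idle)

completion order = F, H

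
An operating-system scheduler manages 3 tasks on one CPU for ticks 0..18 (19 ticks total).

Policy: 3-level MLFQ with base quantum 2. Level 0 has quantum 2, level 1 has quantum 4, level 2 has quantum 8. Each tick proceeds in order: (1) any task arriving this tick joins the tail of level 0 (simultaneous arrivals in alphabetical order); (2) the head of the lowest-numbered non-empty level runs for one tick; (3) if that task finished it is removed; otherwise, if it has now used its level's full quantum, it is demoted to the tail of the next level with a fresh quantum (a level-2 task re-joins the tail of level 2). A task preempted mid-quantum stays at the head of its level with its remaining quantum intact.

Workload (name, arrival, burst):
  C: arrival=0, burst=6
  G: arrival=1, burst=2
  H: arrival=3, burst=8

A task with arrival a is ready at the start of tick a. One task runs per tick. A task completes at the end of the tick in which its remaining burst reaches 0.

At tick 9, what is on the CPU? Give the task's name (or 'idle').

running at tick 9 = C

t=0: L0/L1/L2 = C/-/- → run C
t=1: L0/L1/L2 = CG/-/- → run C
t=2: L0/L1/L2 = G/C/- → run G
t=3: L0/L1/L2 = GH/C/- → run G
t=4: L0/L1/L2 = H/C/- → run H
t=5: L0/L1/L2 = H/C/- → run H
t=6: L0/L1/L2 = -/CH/- → run C
t=7: L0/L1/L2 = -/CH/- → run C
t=8: L0/L1/L2 = -/CH/- → run C
t=9: L0/L1/L2 = -/CH/- → run C
t=10: L0/L1/L2 = -/H/- → run H
t=11: L0/L1/L2 = -/H/- → run H
t=12: L0/L1/L2 = -/H/- → run H
t=13: L0/L1/L2 = -/H/- → run H
t=14: L0/L1/L2 = -/-/H → run H
t=15: L0/L1/L2 = -/-/H → run H
t=16: (idle)
t=17: (idle)
t=18: (idle)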